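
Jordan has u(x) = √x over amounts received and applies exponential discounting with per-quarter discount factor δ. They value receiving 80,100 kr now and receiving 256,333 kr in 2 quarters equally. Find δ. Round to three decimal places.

δ ≈ 0.748

The payoff in 2 quarters is discounted by δ^2, so u(80100) = δ^2·u(256333) and δ^2 = u(80100)/u(256333).
Since u(x) = √x, δ^2 = √(80100/256333) = 0.55900.
Taking the square root: δ = 0.55900^(1/2) ≈ 0.748.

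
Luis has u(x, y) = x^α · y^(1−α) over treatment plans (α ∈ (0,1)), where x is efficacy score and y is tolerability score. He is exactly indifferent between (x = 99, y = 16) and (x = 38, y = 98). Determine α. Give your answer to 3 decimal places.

Set the two utilities equal: 99^α·16^(1−α) = 38^α·98^(1−α).
Rearrange to (99/38)^α = (98/16)^(1−α) and take logs: α·0.957534 = (1−α)·1.812379.
So α/(1−α) = (1.812379)/(0.957534) = 1.892757, and α = 1.892757/2.892757 ≈ 0.654.

α ≈ 0.654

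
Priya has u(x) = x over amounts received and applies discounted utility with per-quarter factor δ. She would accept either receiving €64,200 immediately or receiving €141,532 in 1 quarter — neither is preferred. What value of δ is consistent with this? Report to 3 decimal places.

δ ≈ 0.454

Equating discounted utilities: u(64200) = δ·u(141532) ⇒ δ = u(64200)/u(141532).
With u(x) = x: δ = 64200/141532 = 0.45361.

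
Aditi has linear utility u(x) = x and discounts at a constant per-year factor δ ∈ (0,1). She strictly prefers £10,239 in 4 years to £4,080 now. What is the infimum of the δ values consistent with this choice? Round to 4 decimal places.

Comparing present values: 4080 < δ^4·10239.
Dividing by 10239: δ^4 > 0.39848. Both sides are positive, so the 4th root keeps the direction.
δ > (4080/10239)^(1/4) ≈ 0.7945.

δ > 0.7945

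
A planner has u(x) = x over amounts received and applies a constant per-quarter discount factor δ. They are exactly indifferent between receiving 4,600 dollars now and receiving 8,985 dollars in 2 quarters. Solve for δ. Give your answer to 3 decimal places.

δ ≈ 0.716

Indifference means u(4600) = δ^2 · u(8985), so δ^2 = u(4600)/u(8985).
With u(x) = x: δ^2 = 4600/8985 = 0.51196.
Hence δ = (0.51196)^(1/2) = 0.71552.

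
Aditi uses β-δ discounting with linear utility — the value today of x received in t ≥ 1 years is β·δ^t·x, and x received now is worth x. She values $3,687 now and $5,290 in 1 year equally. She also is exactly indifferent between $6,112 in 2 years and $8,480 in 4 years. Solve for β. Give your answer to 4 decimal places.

β ≈ 0.8210

From the later pair, β·δ^2·6112 = β·δ^4·8480; dividing through, δ^2 = 6112/8480 = 0.72075, so δ = 0.84897.
Now use the now-vs-future pair: 3687 = β·δ·5290 gives β = 3687/(0.84897·5290) ≈ 0.8210.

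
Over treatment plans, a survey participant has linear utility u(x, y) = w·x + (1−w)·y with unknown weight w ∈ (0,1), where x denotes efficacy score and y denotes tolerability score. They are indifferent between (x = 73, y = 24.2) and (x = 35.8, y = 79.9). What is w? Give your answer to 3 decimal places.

u(73,24.2) = u(35.8,79.9) means w·73 + (1−w)·24.2 = w·35.8 + (1−w)·79.9.
Collecting terms: w·37.2 = (1−w)·55.7.
The marginal rate of substitution is 55.7/37.2, so w = 55.7/(37.2+55.7) = 0.600.

w = 0.600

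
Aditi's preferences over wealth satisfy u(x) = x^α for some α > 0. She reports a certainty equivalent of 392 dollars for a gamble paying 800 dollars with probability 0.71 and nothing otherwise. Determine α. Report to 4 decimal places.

α ≈ 0.4801

The lottery's expected utility is 0.71·u(800) + 0.29·u(0) = 0.71·800^α (since u(0) = 0 for α > 0).
Setting u(392) equal to that: 392^α = 0.71·800^α ⇒ (392/800)^α = 0.71.
Take logs: α = ln 0.71 / ln(392/800) ≈ 0.480115.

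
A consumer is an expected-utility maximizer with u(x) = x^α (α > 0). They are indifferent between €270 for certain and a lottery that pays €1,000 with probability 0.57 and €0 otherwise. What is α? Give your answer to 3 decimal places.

The lottery's expected utility is 0.57·u(1000) + 0.43·u(0) = 0.57·1000^α (since u(0) = 0 for α > 0).
Setting u(270) equal to that: 270^α = 0.57·1000^α ⇒ (270/1000)^α = 0.57.
Take logs: α = ln 0.57 / ln(270/1000) ≈ 0.42932.

α ≈ 0.429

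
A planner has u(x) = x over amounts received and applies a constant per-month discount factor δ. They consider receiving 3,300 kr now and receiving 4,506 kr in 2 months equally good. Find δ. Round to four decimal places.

δ ≈ 0.8558

Indifference means u(3300) = δ^2 · u(4506), so δ^2 = u(3300)/u(4506).
With u(x) = x: δ^2 = 3300/4506 = 0.73236.
So δ = 0.73236^(1/2) ≈ 0.8558.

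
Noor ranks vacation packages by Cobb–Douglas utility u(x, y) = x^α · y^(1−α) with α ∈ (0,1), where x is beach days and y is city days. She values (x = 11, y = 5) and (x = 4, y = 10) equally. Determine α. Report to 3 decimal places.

α ≈ 0.407

Set the two utilities equal: 11^α·5^(1−α) = 4^α·10^(1−α).
(11/4)^α = (10/5)^(1−α); take logs: α·ln(11/4) = (1−α)·ln(10/5), i.e. α·1.011601 = (1−α)·0.693147.
So α/(1−α) = (0.693147)/(1.011601) = 0.685198, and α = 0.685198/1.685198 ≈ 0.407.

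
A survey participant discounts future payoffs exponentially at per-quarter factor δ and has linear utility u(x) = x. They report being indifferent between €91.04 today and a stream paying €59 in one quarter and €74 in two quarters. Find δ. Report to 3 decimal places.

δ ≈ 0.780

Present value of the stream is 59·δ + 74·δ². Indifference gives 59δ + 74δ² = 91.04.
So 74δ² + 59δ − 91.04 = 0.
δ = (−59 + √(59² + 4·74·91.04)) / (2·74) = (−59 + √30428.84) / 148 ≈ 0.780.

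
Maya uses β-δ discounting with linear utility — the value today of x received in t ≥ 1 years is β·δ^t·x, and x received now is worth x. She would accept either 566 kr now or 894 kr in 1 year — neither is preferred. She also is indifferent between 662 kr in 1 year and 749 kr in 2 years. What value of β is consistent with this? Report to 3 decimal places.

β ≈ 0.716

Both payoffs in the second observation are in the future, so β drops out: δ^1·662 = δ^2·749 ⇒ δ = 662/749 = 0.88385.
The first indifference: 566 = β·δ·894, so β = 566/(δ·894) = 566/(0.88385·894) ≈ 0.716.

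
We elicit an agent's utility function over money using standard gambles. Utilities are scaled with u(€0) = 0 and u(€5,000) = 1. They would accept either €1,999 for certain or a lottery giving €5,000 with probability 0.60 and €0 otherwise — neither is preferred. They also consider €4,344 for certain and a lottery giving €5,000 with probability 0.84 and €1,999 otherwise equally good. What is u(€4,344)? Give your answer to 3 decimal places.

From the first indifference, u(€1,999) = 0.60·u(€5,000) + 0.40·u(€0) = 0.60·1 + 0.40·0 = 0.60.
Chaining: u(€4,344) = 0.84·1.00 + 0.16·0.60 = 0.9360.

0.936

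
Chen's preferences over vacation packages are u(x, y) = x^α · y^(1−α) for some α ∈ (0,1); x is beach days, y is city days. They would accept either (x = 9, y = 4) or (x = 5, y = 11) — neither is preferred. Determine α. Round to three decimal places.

α ≈ 0.632

Indifference: 9^α · 4^(1−α) = 5^α · 11^(1−α).
Rearrange to (9/5)^α = (11/4)^(1−α) and take logs: α·0.587787 = (1−α)·1.011601.
So α/(1−α) = (1.011601)/(0.587787) = 1.721033, and α = 1.721033/2.721033 ≈ 0.632.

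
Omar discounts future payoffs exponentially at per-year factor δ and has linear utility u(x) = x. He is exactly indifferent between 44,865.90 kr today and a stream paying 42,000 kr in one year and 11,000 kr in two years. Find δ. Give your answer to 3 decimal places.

δ ≈ 0.870

Equating present values: 44865.90 = 42000δ + 11000δ².
Rearranged: 11000δ² + 42000δ − 44865.90 = 0.
δ = (−42000 + √(42000² + 4·11000·44865.90)) / (2·11000) = (−42000 + √3738099600.00) / 22000 ≈ 0.870.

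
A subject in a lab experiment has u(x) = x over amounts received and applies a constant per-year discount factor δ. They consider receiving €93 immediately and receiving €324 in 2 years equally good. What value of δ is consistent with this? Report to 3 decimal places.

δ ≈ 0.536

The payoff in 2 years is discounted by δ^2, so u(93) = δ^2·u(324) and δ^2 = u(93)/u(324).
With u(x) = x: δ^2 = 93/324 = 0.28704.
So δ = 0.28704^(1/2) ≈ 0.536.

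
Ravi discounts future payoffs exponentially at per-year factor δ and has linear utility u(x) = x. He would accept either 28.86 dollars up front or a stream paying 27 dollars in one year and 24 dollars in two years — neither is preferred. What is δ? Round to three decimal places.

The stream is worth 27δ + 24δ² today, so 27δ + 24δ² = 28.86.
Rearranged: 24δ² + 27δ − 28.86 = 0.
By the quadratic formula (taking the positive root), δ = (−27 + √3499.56) / 48 ≈ 0.670.

δ ≈ 0.670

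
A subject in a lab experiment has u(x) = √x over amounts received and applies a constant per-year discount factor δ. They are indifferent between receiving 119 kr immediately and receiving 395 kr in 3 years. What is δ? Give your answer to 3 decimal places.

δ ≈ 0.819

The payoff in 3 years is discounted by δ^3, so u(119) = δ^3·u(395) and δ^3 = u(119)/u(395).
Since u(x) = √x, δ^3 = √(119/395) = 0.54888.
Hence δ = (0.54888)^(1/3) = 0.81876.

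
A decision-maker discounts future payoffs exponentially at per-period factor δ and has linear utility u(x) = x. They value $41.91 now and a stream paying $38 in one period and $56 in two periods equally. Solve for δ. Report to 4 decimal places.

Equating present values: 41.91 = 38δ + 56δ².
So 56δ² + 38δ − 41.91 = 0.
δ = (−38 + √(38² + 4·56·41.91)) / (2·56) = (−38 + √10831.84) / 112 ≈ 0.5900.

δ ≈ 0.5900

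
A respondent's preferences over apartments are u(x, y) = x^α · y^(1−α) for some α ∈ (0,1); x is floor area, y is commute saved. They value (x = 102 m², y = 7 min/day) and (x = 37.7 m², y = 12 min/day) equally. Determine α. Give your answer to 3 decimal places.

α ≈ 0.351

Set the two utilities equal: 102^α·7^(1−α) = 37.7^α·12^(1−α).
Rearrange to (102/37.7)^α = (12/7)^(1−α) and take logs: α·0.995313 = (1−α)·0.538997.
So α/(1−α) = (0.538997)/(0.995313) = 0.541535, and α = 0.541535/1.541535 ≈ 0.351.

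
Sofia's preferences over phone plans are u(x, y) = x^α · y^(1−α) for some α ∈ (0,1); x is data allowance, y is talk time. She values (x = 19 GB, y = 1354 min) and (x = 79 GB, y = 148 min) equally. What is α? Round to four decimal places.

Set the two utilities equal: 19^α·1354^(1−α) = 79^α·148^(1−α).
(19/79)^α = (148/1354)^(1−α); take logs: α·ln(19/79) = (1−α)·ln(148/1354), i.e. α·-1.4250089 = (1−α)·-2.2136062.
Thus α·(-3.6386151) = -2.2136062, so α = -2.2136062/-3.6386151 ≈ 0.6084.

α ≈ 0.6084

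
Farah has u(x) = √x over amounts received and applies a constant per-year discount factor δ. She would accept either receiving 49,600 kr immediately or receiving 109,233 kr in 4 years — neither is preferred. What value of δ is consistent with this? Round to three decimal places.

δ ≈ 0.906

The payoff in 4 years is discounted by δ^4, so u(49600) = δ^4·u(109233) and δ^4 = u(49600)/u(109233).
With u(x) = √x: δ^4 = √49600/√109233 = √(49600/109233) = 0.67385.
Taking the 4th root: δ = 0.67385^(1/4) ≈ 0.906.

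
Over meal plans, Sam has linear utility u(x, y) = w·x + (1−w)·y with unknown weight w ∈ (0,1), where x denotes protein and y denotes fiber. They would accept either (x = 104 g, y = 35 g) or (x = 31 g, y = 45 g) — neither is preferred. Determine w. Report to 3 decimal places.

Indifference: w·104 + (1−w)·35 = w·31 + (1−w)·45.
Collecting terms: w·73 = (1−w)·10.
The marginal rate of substitution is 10/73, so w = 10/(73+10) = 0.120.

w = 0.120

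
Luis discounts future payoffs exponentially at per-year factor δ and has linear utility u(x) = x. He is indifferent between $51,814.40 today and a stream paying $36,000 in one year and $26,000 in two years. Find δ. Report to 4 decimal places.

δ ≈ 0.8800

The stream is worth 36000δ + 26000δ² today, so 36000δ + 26000δ² = 51814.40.
Rearranged: 26000δ² + 36000δ − 51814.40 = 0.
The positive root is δ = [−36000 + √(36000² + 4·26000·51814.40)] / (2·26000) = (−36000 + 81760.000)/52000 ≈ 0.8800.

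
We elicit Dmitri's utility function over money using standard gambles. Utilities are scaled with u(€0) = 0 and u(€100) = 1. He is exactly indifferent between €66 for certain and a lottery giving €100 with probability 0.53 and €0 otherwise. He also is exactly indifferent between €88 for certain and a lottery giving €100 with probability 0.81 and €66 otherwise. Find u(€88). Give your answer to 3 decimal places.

First, u(€66) = 0.53·u(€100) + 0.47·u(€0) = 0.53.
Chaining: u(€88) = 0.81·1.00 + 0.19·0.53 = 0.9107.

0.911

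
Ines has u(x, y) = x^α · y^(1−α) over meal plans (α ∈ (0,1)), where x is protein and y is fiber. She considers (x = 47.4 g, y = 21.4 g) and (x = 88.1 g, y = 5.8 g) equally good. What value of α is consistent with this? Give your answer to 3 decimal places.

α ≈ 0.678

The Cobb–Douglas utilities coincide, so 47.4^α·21.4^(1−α) = 88.1^α·5.8^(1−α).
Rearrange to (47.4/88.1)^α = (5.8/21.4)^(1−α) and take logs: α·-0.619850 = (1−α)·-1.305533.
Thus α·(-1.925383) = -1.305533, so α = -1.305533/-1.925383 ≈ 0.678.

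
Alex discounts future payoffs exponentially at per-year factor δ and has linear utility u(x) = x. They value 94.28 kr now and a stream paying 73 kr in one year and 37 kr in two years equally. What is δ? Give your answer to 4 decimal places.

The stream is worth 73δ + 37δ² today, so 73δ + 37δ² = 94.28.
Rearranged: 37δ² + 73δ − 94.28 = 0.
By the quadratic formula (taking the positive root), δ = (−73 + √19282.44) / 74 ≈ 0.8900.

δ ≈ 0.8900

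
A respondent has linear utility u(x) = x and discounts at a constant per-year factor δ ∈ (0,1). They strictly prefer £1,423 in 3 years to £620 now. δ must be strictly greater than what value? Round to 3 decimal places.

The preference means 620 < δ^3·1423.
So δ^3 > 620/1423 = 0.43570; taking the cube root of both positive sides preserves the inequality.
δ > 0.43570^(1/3) = 0.758.

δ > 0.758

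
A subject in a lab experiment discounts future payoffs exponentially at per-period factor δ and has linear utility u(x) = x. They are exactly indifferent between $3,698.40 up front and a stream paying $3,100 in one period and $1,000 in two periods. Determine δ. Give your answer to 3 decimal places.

Present value of the stream is 3100·δ + 1000·δ². Indifference gives 3100δ + 1000δ² = 3698.40.
So 1000δ² + 3100δ − 3698.40 = 0.
The positive root is δ = [−3100 + √(3100² + 4·1000·3698.40)] / (2·1000) = (−3100 + 4940.000)/2000 ≈ 0.920.

δ ≈ 0.920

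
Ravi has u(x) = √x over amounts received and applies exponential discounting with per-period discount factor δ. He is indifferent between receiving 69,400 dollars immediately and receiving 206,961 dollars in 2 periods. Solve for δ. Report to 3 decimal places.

δ ≈ 0.761

Indifference means u(69400) = δ^2 · u(206961), so δ^2 = u(69400)/u(206961).
With u(x) = √x: δ^2 = √69400/√206961 = √(69400/206961) = 0.57908.
Hence δ = (0.57908)^(1/2) = 0.76097.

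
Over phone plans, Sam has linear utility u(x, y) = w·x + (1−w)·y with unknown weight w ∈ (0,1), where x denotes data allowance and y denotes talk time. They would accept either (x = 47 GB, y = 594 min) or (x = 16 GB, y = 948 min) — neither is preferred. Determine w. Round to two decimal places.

w = 0.92

u(47,594) = u(16,948) means w·47 + (1−w)·594 = w·16 + (1−w)·948.
w·(47−16) = (1−w)·(948−594), i.e. w·31 = (1−w)·354.
Hence w = 354/(31+354) = 354/385 = 0.92.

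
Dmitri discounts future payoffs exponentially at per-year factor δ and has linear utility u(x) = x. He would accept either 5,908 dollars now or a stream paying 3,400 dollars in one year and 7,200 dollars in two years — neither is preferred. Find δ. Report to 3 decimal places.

The stream is worth 3400δ + 7200δ² today, so 3400δ + 7200δ² = 5908.
Rearranged: 7200δ² + 3400δ − 5908 = 0.
By the quadratic formula (taking the positive root), δ = (−3400 + √181710400.00) / 14400 ≈ 0.700.

δ ≈ 0.700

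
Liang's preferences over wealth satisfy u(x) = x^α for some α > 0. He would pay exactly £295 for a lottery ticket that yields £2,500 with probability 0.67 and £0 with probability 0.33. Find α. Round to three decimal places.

α ≈ 0.187

The lottery's expected utility is 0.67·u(2500) + 0.33·u(0) = 0.67·2500^α (since u(0) = 0 for α > 0).
Equating: 295^α = 0.67·2500^α, i.e. 0.1180^α = 0.67.
Take logs: α = ln 0.67 / ln(295/2500) ≈ 0.18740.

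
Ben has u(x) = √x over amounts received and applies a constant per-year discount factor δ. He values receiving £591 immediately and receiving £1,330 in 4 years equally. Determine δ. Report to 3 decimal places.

δ ≈ 0.904

Indifference means u(591) = δ^4 · u(1330), so δ^4 = u(591)/u(1330).
With u(x) = √x: δ^4 = √591/√1330 = √(591/1330) = 0.66660.
Hence δ = (0.66660)^(1/4) = 0.90358.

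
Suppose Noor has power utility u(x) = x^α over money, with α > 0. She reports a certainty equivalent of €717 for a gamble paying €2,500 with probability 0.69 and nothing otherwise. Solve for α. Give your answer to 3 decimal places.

α ≈ 0.297

The lottery's expected utility is 0.69·u(2500) + 0.31·u(0) = 0.69·2500^α (since u(0) = 0 for α > 0).
Indifference: 717^α = 0.69·2500^α, so (717/2500)^α = 0.69.
Take logs: α = ln 0.69 / ln(717/2500) ≈ 0.29710.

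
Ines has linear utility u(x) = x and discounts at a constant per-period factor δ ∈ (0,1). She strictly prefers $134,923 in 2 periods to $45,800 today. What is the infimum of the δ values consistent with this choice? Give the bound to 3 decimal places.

δ > 0.583

Under u(x) = x this choice says 45800 < δ^2·134923.
Dividing by 134923: δ^2 > 0.33945. Both sides are positive, so the square root keeps the direction.
δ > 0.33945^(1/2) = 0.583.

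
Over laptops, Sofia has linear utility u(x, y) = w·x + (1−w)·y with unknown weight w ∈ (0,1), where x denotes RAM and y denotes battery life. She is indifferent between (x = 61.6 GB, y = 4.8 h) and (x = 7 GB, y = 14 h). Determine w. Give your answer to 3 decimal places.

Equating utilities: w·61.6 + (1−w)·4.8 = w·7 + (1−w)·14.
Rearranging, 54.6·w − 9.2·(1−w) = 0.
The marginal rate of substitution is 9.2/54.6, so w = 9.2/(54.6+9.2) = 0.144.

w = 0.144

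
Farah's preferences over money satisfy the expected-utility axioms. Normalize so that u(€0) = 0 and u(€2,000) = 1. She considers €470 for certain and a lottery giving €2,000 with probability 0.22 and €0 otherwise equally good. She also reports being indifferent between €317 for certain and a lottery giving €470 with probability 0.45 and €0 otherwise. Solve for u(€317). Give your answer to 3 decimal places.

0.099

From the first indifference, u(€470) = 0.22·u(€2,000) + 0.78·u(€0) = 0.22·1 + 0.78·0 = 0.22.
Chaining: u(€317) = 0.45·0.22 + 0.55·0.00 = 0.0990.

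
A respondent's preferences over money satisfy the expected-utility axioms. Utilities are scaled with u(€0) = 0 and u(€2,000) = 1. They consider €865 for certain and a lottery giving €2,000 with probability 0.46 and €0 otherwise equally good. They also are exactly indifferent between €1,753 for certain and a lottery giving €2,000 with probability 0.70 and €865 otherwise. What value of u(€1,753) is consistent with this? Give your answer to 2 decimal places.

0.84

From the first indifference, u(€865) = 0.46·u(€2,000) + 0.54·u(€0) = 0.46·1 + 0.54·0 = 0.46.
Then u(€1,753) = 0.70·u(€2,000) + 0.30·u(€865) = 0.70·1.00 + 0.30·0.46 = 0.8380.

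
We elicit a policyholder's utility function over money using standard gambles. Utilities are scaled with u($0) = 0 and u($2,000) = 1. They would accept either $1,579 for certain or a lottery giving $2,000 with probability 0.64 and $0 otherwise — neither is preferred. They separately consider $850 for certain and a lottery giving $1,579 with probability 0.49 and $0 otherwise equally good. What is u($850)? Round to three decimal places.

0.314

The first gamble pins u($1,579): it must equal 0.64·1 + 0.36·0 = 0.64.
Then u($850) = 0.49·u($1,579) + 0.51·u($0) = 0.49·0.64 + 0.51·0.00 = 0.3136.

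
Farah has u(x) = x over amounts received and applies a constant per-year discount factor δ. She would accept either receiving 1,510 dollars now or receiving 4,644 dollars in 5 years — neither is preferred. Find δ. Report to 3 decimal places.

Equating discounted utilities: u(1510) = δ^5·u(4644) ⇒ δ^5 = u(1510)/u(4644).
With u(x) = x: δ^5 = 1510/4644 = 0.32515.
Hence δ = (0.32515)^(1/5) = 0.79876.

δ ≈ 0.799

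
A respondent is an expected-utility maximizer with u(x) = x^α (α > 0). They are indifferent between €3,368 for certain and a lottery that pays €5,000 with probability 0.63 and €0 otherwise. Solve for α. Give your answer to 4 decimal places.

α ≈ 1.1694

The lottery's expected utility is 0.63·u(5000) + 0.37·u(0) = 0.63·5000^α (since u(0) = 0 for α > 0).
Setting u(3368) equal to that: 3368^α = 0.63·5000^α ⇒ (3368/5000)^α = 0.63.
Take logs: α = ln 0.63 / ln(3368/5000) ≈ 1.169358.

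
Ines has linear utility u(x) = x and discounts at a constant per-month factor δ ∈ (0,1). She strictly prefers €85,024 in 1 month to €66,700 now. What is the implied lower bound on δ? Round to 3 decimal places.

Comparing present values: 66700 < δ·85024.
So δ > 66700/85024 = 0.78448.

δ > 0.784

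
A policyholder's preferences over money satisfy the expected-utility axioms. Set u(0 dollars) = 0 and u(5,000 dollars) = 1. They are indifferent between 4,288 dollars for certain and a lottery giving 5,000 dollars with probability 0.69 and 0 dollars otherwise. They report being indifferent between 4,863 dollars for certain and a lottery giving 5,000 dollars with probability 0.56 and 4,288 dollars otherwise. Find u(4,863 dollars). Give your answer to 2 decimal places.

0.86

First, u(4,288 dollars) = 0.69·u(5,000 dollars) + 0.31·u(0 dollars) = 0.69.
Then u(4,863 dollars) = 0.56·u(5,000 dollars) + 0.44·u(4,288 dollars) = 0.56·1.00 + 0.44·0.69 = 0.8636.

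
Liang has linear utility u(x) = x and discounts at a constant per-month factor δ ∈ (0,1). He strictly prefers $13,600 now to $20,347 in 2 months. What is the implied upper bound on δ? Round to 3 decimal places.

Comparing present values: 13600 > δ^2·20347.
Dividing by 20347: δ^2 < 0.66840. Both sides are positive, so the square root keeps the direction.
δ < (13600/20347)^(1/2) ≈ 0.818.

δ < 0.818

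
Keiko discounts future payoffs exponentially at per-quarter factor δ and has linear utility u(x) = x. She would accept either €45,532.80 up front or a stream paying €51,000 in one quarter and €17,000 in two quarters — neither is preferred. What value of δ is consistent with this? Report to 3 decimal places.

δ ≈ 0.720

The stream is worth 51000δ + 17000δ² today, so 51000δ + 17000δ² = 45532.80.
So 17000δ² + 51000δ − 45532.80 = 0.
By the quadratic formula (taking the positive root), δ = (−51000 + √5697230400.00) / 34000 ≈ 0.720.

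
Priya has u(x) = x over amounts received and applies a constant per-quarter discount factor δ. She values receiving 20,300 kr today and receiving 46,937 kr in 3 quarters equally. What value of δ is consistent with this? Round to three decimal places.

Indifference means u(20300) = δ^3 · u(46937), so δ^3 = u(20300)/u(46937).
With u(x) = x: δ^3 = 20300/46937 = 0.43249.
Hence δ = (0.43249)^(1/3) = 0.75624.

δ ≈ 0.756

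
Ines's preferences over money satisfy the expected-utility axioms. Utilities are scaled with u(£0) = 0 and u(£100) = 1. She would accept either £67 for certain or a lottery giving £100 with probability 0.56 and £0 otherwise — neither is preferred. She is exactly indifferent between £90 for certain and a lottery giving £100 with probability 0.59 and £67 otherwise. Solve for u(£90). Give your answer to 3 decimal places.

0.820

The first gamble pins u(£67): it must equal 0.56·1 + 0.44·0 = 0.56.
Chaining: u(£90) = 0.59·1.00 + 0.41·0.56 = 0.8196.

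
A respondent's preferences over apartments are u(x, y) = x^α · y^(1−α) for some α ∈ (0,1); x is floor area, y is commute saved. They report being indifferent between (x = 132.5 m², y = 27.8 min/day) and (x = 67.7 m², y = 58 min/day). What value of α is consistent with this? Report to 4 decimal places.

The Cobb–Douglas utilities coincide, so 132.5^α·27.8^(1−α) = 67.7^α·58^(1−α).
Taking logs: α·ln 132.5 + (1−α)·ln 27.8 = α·ln 67.7 + (1−α)·ln 58, i.e. α·0.6714965 = (1−α)·0.7354070.
So α/(1−α) = (0.7354070)/(0.6714965) = 1.0951762, and α = 1.0951762/2.0951762 ≈ 0.5227.

α ≈ 0.5227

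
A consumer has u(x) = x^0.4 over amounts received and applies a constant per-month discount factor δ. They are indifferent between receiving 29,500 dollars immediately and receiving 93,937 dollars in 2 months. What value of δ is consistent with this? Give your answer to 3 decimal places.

δ ≈ 0.793

Indifference means u(29500) = δ^2 · u(93937), so δ^2 = u(29500)/u(93937).
Since u(x) = x^0.4, δ^2 = (29500/93937)^0.4 = 0.31404^0.4 = 0.62921.
Taking the square root: δ = 0.62921^(1/2) ≈ 0.793.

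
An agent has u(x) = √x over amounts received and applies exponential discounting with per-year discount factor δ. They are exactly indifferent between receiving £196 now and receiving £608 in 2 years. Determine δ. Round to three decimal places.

Indifference means u(196) = δ^2 · u(608), so δ^2 = u(196)/u(608).
With u(x) = √x: δ^2 = √196/√608 = √(196/608) = 0.56777.
Taking the square root: δ = 0.56777^(1/2) ≈ 0.754.

δ ≈ 0.754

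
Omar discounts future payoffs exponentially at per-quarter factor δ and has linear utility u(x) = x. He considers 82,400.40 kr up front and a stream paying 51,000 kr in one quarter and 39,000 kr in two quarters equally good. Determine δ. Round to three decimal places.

δ ≈ 0.940

Present value of the stream is 51000·δ + 39000·δ². Indifference gives 51000δ + 39000δ² = 82400.40.
Rearranged: 39000δ² + 51000δ − 82400.40 = 0.
By the quadratic formula (taking the positive root), δ = (−51000 + √15455462400.00) / 78000 ≈ 0.940.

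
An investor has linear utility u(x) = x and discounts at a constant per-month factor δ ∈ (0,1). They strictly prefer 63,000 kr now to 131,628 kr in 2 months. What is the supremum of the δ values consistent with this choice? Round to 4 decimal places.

δ < 0.6918

Under u(x) = x this choice says 63000 > δ^2·131628.
Dividing by 131628: δ^2 < 0.47862. Both sides are positive, so the square root keeps the direction.
δ < 0.47862^(1/2) = 0.6918.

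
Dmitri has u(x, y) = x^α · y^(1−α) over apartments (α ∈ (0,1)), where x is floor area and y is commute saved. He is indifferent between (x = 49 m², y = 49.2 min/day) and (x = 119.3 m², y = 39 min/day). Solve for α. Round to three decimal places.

Set the two utilities equal: 49^α·49.2^(1−α) = 119.3^α·39^(1−α).
(49/119.3)^α = (39/49.2)^(1−α); take logs: α·ln(49/119.3) = (1−α)·ln(39/49.2), i.e. α·-0.889821 = (1−α)·-0.232332.
Thus α·(-1.122153) = -0.232332, so α = -0.232332/-1.122153 ≈ 0.207.

α ≈ 0.207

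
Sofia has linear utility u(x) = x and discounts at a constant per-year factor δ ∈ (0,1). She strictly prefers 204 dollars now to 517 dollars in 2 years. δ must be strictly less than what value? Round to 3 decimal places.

δ < 0.628

Comparing present values: 204 > δ^2·517.
Hence δ^2 < 204/517 = 0.39458, and x ↦ x^(1/2) is increasing on (0,∞).
δ < (204/517)^(1/2) ≈ 0.628.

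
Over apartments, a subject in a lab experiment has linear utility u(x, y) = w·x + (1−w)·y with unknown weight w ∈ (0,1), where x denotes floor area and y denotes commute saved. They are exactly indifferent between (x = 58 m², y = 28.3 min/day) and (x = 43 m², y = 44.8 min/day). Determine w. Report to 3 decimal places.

Indifference: w·58 + (1−w)·28.3 = w·43 + (1−w)·44.8.
Rearranging, 15·w − 16.5·(1−w) = 0.
So w/(1−w) = 16.5/15 = 1.1000, giving w = 16.5/(15+16.5) = 0.524.

w = 0.524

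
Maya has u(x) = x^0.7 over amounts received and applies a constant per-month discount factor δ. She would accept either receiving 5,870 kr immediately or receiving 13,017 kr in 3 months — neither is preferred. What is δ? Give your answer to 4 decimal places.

δ ≈ 0.8304

Indifference means u(5870) = δ^3 · u(13017), so δ^3 = u(5870)/u(13017).
With u(x) = x^0.7: δ^3 = 5870^0.7/13017^0.7 = (5870/13017)^0.7 = 0.57265.
Taking the cube root: δ = 0.57265^(1/3) ≈ 0.8304.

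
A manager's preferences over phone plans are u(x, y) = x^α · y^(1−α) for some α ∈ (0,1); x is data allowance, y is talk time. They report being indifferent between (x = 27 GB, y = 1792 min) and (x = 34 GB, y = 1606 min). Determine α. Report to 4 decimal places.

α ≈ 0.3222

Indifference: 27^α · 1792^(1−α) = 34^α · 1606^(1−α).
(27/34)^α = (1606/1792)^(1−α); take logs: α·ln(27/34) = (1−α)·ln(1606/1792), i.e. α·-0.2305237 = (1−α)·-0.1095857.
So α/(1−α) = (-0.1095857)/(-0.2305237) = 0.4753772, and α = 0.4753772/1.4753772 ≈ 0.3222.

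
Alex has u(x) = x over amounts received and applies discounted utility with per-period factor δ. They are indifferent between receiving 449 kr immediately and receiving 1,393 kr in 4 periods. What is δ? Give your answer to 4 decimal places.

δ ≈ 0.7535

Equating discounted utilities: u(449) = δ^4·u(1393) ⇒ δ^4 = u(449)/u(1393).
With u(x) = x: δ^4 = 449/1393 = 0.32233.
Taking the 4th root: δ = 0.32233^(1/4) ≈ 0.7535.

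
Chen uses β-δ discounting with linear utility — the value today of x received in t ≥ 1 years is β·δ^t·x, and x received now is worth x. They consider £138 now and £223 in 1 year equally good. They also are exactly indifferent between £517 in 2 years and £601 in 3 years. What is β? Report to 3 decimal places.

Both payoffs in the second observation are in the future, so β drops out: δ^2·517 = δ^3·601 ⇒ δ = 517/601 = 0.86023.
The first indifference: 138 = β·δ·223, so β = 138/(δ·223) = 138/(0.86023·223) ≈ 0.719.

β ≈ 0.719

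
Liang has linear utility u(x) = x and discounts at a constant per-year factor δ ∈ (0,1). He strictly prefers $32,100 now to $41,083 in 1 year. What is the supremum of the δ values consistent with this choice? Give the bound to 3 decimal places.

Under u(x) = x this choice says 32100 > δ·41083.
So δ < 32100/41083 = 0.78135.

δ < 0.781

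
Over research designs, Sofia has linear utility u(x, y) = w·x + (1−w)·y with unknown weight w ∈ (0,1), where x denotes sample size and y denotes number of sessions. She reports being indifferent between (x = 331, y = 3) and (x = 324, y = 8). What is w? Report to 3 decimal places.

w = 0.417

Equating utilities: w·331 + (1−w)·3 = w·324 + (1−w)·8.
Rearranging, 7·w − 5·(1−w) = 0.
Hence w = 5/(7+5) = 5/12 = 0.417.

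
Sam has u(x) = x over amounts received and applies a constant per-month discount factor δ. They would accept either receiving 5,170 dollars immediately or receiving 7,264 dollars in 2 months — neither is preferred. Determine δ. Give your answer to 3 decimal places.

δ ≈ 0.844

Indifference means u(5170) = δ^2 · u(7264), so δ^2 = u(5170)/u(7264).
With u(x) = x: δ^2 = 5170/7264 = 0.71173.
Taking the square root: δ = 0.71173^(1/2) ≈ 0.844.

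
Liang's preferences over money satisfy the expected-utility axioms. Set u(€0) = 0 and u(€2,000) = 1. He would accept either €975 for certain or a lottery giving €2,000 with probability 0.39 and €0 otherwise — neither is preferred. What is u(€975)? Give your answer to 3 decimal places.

By the standard-gamble method, u(€975) is just the indifference probability on the best outcome: 0.39.

0.390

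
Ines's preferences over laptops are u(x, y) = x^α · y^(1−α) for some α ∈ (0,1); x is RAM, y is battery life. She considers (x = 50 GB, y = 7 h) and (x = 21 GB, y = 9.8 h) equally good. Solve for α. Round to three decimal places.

Indifference: 50^α · 7^(1−α) = 21^α · 9.8^(1−α).
Taking logs: α·ln 50 + (1−α)·ln 7 = α·ln 21 + (1−α)·ln 9.8, i.e. α·0.867501 = (1−α)·0.336472.
Thus α·(1.203973) = 0.336472, so α = 0.336472/1.203973 ≈ 0.279.

α ≈ 0.279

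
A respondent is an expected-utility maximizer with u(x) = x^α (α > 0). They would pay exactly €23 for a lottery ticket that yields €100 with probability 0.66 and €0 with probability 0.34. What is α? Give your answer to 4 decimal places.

EU(lottery) = 0.66·100^α + 0.34·0 = 0.66·100^α.
Setting u(23) equal to that: 23^α = 0.66·100^α ⇒ (23/100)^α = 0.66.
Taking logs: α·ln(23/100) = ln(0.66), so α = -0.4155154 / -1.4696760 ≈ 0.2827.

α ≈ 0.2827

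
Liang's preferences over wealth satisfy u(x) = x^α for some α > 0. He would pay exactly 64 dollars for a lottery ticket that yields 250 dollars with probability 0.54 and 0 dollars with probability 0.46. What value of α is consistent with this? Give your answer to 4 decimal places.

α ≈ 0.4522

EU(lottery) = 0.54·250^α + 0.46·0 = 0.54·250^α.
Equating: 64^α = 0.54·250^α, i.e. 0.2560^α = 0.54.
Take logs: α = ln 0.54 / ln(64/250) ≈ 0.452221.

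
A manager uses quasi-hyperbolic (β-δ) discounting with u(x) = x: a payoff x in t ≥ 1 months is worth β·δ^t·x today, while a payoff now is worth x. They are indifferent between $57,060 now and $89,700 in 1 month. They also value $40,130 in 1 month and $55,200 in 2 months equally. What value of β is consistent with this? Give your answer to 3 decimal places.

β ≈ 0.875

The second indifference involves only future payoffs, so β cancels: β·δ^1·40130 = β·δ^2·55200, giving δ = 40130/55200 = 0.72699.
Substituting δ into 57060 = β·δ·89700: β = 57060/(65211.250) ≈ 0.875.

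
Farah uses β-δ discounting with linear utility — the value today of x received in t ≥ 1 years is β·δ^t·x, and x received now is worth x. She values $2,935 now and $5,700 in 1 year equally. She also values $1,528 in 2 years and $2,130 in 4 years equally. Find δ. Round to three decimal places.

δ ≈ 0.847

From the later pair, β·δ^2·1528 = β·δ^4·2130; dividing through, δ^2 = 1528/2130 = 0.71737, so δ = 0.84698.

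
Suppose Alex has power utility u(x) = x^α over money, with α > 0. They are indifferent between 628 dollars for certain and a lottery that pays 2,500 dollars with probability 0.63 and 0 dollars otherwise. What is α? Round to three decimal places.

α ≈ 0.334

Since u(0) = 0, the lottery's EU is 0.63·2500^α.
Equating: 628^α = 0.63·2500^α, i.e. 0.2512^α = 0.63.
Take logs: α = ln 0.63 / ln(628/2500) ≈ 0.33444.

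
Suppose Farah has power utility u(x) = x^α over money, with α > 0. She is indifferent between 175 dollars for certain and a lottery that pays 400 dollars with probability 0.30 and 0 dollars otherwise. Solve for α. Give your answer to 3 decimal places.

EU(lottery) = 0.30·400^α + 0.70·0 = 0.30·400^α.
Setting u(175) equal to that: 175^α = 0.30·400^α ⇒ (175/400)^α = 0.30.
α = ln(0.30) / ln(175/400) = -1.203973/-0.826679 ≈ 1.456.

α ≈ 1.456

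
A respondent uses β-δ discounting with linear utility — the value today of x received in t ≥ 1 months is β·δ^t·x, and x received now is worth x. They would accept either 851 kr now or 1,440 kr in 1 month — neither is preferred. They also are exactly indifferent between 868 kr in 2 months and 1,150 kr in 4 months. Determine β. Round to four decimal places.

β ≈ 0.6802

The second indifference involves only future payoffs, so β cancels: β·δ^2·868 = β·δ^4·1150, giving δ^2 = 868/1150 = 0.75478, so δ = 0.86878.
The first indifference: 851 = β·δ·1440, so β = 851/(δ·1440) = 851/(0.86878·1440) ≈ 0.6802.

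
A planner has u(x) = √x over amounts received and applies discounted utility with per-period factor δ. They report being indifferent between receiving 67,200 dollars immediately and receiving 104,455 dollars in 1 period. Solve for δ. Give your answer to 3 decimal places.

δ ≈ 0.802

Indifference means u(67200) = δ · u(104455), so δ = u(67200)/u(104455).
Since u(x) = √x, δ = √(67200/104455) = 0.80208.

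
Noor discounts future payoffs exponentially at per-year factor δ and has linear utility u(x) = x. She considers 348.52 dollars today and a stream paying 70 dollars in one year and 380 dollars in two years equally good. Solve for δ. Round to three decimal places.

δ ≈ 0.870

The stream is worth 70δ + 380δ² today, so 70δ + 380δ² = 348.52.
That is, 380δ² + 70δ − 348.52 = 0, a quadratic in δ.
δ = (−70 + √(70² + 4·380·348.52)) / (2·380) = (−70 + √534650.40) / 760 ≈ 0.870.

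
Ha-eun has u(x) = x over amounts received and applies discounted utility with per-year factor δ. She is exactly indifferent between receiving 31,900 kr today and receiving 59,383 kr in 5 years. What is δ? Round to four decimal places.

Equating discounted utilities: u(31900) = δ^5·u(59383) ⇒ δ^5 = u(31900)/u(59383).
With u(x) = x: δ^5 = 31900/59383 = 0.53719.
Taking the 5th root: δ = 0.53719^(1/5) ≈ 0.8831.

δ ≈ 0.8831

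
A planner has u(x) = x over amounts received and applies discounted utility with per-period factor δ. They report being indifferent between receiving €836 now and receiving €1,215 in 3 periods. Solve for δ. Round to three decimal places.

δ ≈ 0.883

The payoff in 3 periods is discounted by δ^3, so u(836) = δ^3·u(1215) and δ^3 = u(836)/u(1215).
With u(x) = x: δ^3 = 836/1215 = 0.68807.
Taking the cube root: δ = 0.68807^(1/3) ≈ 0.883.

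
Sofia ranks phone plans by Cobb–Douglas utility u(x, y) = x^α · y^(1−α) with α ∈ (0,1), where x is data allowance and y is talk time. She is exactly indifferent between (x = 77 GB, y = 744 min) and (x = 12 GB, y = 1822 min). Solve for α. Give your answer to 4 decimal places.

The Cobb–Douglas utilities coincide, so 77^α·744^(1−α) = 12^α·1822^(1−α).
Taking logs: α·ln 77 + (1−α)·ln 744 = α·ln 12 + (1−α)·ln 1822, i.e. α·1.8588988 = (1−α)·0.8956490.
Thus α·(2.7545478) = 0.8956490, so α = 0.8956490/2.7545478 ≈ 0.3252.

α ≈ 0.3252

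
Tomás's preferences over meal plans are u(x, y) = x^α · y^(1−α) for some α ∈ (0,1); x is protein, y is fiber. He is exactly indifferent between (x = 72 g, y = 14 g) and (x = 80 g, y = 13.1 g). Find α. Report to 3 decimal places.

Indifference: 72^α · 14^(1−α) = 80^α · 13.1^(1−α).
Taking logs: α·ln 72 + (1−α)·ln 14 = α·ln 80 + (1−α)·ln 13.1, i.e. α·-0.105361 = (1−α)·-0.066445.
With A = -0.105361 and B = -0.066445: α·A = (1−α)·B, so α = B/(A+B) = -0.066445/-0.171806 ≈ 0.387.

α ≈ 0.387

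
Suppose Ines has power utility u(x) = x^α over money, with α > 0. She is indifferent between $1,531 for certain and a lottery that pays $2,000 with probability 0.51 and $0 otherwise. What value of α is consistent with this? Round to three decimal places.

EU(lottery) = 0.51·2000^α + 0.49·0 = 0.51·2000^α.
Setting u(1531) equal to that: 1531^α = 0.51·2000^α ⇒ (1531/2000)^α = 0.51.
Take logs: α = ln 0.51 / ln(1531/2000) ≈ 2.51976.

α ≈ 2.520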